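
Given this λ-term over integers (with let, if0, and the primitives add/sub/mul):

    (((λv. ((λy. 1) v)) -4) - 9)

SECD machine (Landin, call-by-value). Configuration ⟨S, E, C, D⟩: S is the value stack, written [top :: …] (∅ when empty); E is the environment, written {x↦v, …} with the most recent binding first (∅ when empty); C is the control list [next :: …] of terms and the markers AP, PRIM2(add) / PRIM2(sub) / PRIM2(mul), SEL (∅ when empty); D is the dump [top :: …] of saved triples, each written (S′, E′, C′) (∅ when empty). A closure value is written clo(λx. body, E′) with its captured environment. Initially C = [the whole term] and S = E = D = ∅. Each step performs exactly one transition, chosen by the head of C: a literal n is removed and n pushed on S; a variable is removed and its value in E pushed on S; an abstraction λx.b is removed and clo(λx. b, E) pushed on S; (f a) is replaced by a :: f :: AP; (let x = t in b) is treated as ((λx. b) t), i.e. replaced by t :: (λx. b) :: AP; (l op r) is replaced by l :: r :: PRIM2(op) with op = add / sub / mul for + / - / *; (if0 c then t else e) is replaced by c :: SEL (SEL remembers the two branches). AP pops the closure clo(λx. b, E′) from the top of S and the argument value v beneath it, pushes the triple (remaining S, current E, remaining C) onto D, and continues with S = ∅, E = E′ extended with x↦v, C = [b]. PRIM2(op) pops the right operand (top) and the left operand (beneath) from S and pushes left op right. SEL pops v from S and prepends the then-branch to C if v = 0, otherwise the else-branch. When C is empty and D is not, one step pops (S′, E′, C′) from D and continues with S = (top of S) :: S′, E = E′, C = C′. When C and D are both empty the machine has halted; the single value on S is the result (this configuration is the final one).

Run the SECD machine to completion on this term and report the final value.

[0] [S=∅ | E=∅ | C=[(((λv. ((λy. 1) v)) -4) - 9)] | D=∅]
[1] [S=∅ | E=∅ | C=[((λv. ((λy. 1) v)) -4) :: 9 :: PRIM2(sub)] | D=∅]
[2] [S=∅ | E=∅ | C=[-4 :: (λv. ((λy. 1) v)) :: AP :: 9 :: PRIM2(sub)] | D=∅]
[3] [S=[-4] | E=∅ | C=[(λv. ((λy. 1) v)) :: AP :: 9 :: PRIM2(sub)] | D=∅]
[4] [S=[clo(λv. ((λy. 1) v), ∅) :: -4] | E=∅ | C=[AP :: 9 :: PRIM2(sub)] | D=∅]
[5] [S=∅ | E={v↦-4} | C=[((λy. 1) v)] | D=[(∅, ∅, [9 :: PRIM2(sub)])]]
[6] [S=∅ | E={v↦-4} | C=[v :: (λy. 1) :: AP] | D=[(∅, ∅, [9 :: PRIM2(sub)])]]
[7] [S=[-4] | E={v↦-4} | C=[(λy. 1) :: AP] | D=[(∅, ∅, [9 :: PRIM2(sub)])]]
[8] [S=[clo(λy. 1, {v↦-4}) :: -4] | E={v↦-4} | C=[AP] | D=[(∅, ∅, [9 :: PRIM2(sub)])]]
[9] [S=∅ | E={y↦-4, v↦-4} | C=[1] | D=[(∅, {v↦-4}, ∅) :: (∅, ∅, [9 :: PRIM2(sub)])]]
[10] [S=[1] | E={y↦-4, v↦-4} | C=∅ | D=[(∅, {v↦-4}, ∅) :: (∅, ∅, [9 :: PRIM2(sub)])]]
[11] [S=[1] | E={v↦-4} | C=∅ | D=[(∅, ∅, [9 :: PRIM2(sub)])]]
[12] [S=[1] | E=∅ | C=[9 :: PRIM2(sub)] | D=∅]
[13] [S=[9 :: 1] | E=∅ | C=[PRIM2(sub)] | D=∅]
[14] [S=[-8] | E=∅ | C=∅ | D=∅]
→ final value -8

Answer: -8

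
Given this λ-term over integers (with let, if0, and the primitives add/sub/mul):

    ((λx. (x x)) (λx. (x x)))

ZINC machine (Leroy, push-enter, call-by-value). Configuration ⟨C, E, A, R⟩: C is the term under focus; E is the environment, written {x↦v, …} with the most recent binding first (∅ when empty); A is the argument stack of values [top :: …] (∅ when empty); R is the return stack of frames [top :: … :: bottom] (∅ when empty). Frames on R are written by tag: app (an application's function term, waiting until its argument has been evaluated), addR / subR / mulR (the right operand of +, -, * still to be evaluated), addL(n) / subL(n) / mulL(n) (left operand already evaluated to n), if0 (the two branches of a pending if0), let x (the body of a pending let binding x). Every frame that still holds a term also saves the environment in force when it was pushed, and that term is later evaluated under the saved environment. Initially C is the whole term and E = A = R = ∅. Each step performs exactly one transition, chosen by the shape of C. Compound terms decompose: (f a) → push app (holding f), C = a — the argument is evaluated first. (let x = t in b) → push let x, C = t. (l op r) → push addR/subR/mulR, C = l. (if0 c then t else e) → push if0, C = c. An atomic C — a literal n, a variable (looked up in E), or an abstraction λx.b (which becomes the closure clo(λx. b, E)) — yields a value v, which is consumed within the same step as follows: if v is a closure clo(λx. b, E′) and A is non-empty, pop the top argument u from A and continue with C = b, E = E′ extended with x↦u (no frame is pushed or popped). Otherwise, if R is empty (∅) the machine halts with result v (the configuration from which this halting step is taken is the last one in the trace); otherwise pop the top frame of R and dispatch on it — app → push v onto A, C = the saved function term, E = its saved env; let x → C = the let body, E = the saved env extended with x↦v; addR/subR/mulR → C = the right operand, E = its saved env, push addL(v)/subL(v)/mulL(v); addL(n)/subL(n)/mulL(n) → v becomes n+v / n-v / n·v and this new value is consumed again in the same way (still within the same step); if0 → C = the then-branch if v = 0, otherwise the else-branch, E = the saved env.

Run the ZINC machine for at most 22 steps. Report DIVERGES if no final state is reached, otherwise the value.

step 0: [C=((λx. (x x)) (λx. (x x))) | E=∅ | A=∅ | R=∅]
step 1: [C=(λx. (x x)) | E=∅ | A=∅ | R=[app]]
step 2: [C=(λx. (x x)) | E=∅ | A=[clo(λx. (x x), ∅)] | R=∅]
step 3: [C=(x x) | E={x↦clo(λx. (x x), ∅)} | A=∅ | R=∅]
step 4: [C=x | E={x↦clo(λx. (x x), ∅)} | A=∅ | R=[app]]
step 5: [C=x | E={x↦clo(λx. (x x), ∅)} | A=[clo(λx. (x x), ∅)] | R=∅]
… configuration repeats with period 3 (steps 3–5 recur indefinitely) …

Answer: DIVERGES (no final state within 22 steps)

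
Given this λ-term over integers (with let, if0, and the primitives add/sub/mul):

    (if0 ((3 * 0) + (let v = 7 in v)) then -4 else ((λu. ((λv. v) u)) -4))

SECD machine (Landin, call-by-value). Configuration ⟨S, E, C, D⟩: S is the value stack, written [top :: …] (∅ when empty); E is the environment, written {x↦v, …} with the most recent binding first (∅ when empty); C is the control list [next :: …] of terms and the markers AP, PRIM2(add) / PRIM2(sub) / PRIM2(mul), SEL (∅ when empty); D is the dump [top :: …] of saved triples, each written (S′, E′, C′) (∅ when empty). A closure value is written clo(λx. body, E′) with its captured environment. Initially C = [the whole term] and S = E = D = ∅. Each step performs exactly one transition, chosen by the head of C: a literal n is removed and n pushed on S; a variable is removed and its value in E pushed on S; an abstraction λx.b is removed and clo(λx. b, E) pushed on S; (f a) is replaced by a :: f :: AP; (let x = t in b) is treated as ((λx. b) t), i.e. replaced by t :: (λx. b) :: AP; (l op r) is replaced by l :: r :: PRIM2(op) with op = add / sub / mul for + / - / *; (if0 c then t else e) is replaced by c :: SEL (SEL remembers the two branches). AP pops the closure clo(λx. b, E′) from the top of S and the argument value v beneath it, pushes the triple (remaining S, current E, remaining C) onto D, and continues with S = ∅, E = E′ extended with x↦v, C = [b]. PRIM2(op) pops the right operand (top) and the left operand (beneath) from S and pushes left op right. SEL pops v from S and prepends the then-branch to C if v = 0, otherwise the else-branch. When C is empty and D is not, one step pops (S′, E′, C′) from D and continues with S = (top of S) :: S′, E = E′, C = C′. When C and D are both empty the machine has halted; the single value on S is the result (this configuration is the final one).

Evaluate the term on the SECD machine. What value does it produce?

Answer: -4

Execution trace:
t=0: ⟨S=∅; E=∅; C=[(if0 ((3 * 0) + (let v = 7 in v)) then -4 else ((λu. ((λv. v) u)) -4))]; D=∅⟩
t=1: ⟨S=∅; E=∅; C=[((3 * 0) + (let v = 7 in v)) :: SEL]; D=∅⟩
t=2: ⟨S=∅; E=∅; C=[(3 * 0) :: (let v = 7 in v) :: PRIM2(add) :: SEL]; D=∅⟩
t=3: ⟨S=∅; E=∅; C=[3 :: 0 :: PRIM2(mul) :: (let v = 7 in v) :: PRIM2(add) :: SEL]; D=∅⟩
t=4: ⟨S=[3]; E=∅; C=[0 :: PRIM2(mul) :: (let v = 7 in v) :: PRIM2(add) :: SEL]; D=∅⟩
t=5: ⟨S=[0 :: 3]; E=∅; C=[PRIM2(mul) :: (let v = 7 in v) :: PRIM2(add) :: SEL]; D=∅⟩
t=6: ⟨S=[0]; E=∅; C=[(let v = 7 in v) :: PRIM2(add) :: SEL]; D=∅⟩
t=7: ⟨S=[0]; E=∅; C=[7 :: (λv. v) :: AP :: PRIM2(add) :: SEL]; D=∅⟩
t=8: ⟨S=[7 :: 0]; E=∅; C=[(λv. v) :: AP :: PRIM2(add) :: SEL]; D=∅⟩
t=9: ⟨S=[clo(λv. v, ∅) :: 7 :: 0]; E=∅; C=[AP :: PRIM2(add) :: SEL]; D=∅⟩
t=10: ⟨S=∅; E={v↦7}; C=[v]; D=[([0], ∅, [PRIM2(add) :: SEL])]⟩
t=11: ⟨S=[7]; E={v↦7}; C=∅; D=[([0], ∅, [PRIM2(add) :: SEL])]⟩
t=12: ⟨S=[7 :: 0]; E=∅; C=[PRIM2(add) :: SEL]; D=∅⟩
t=13: ⟨S=[7]; E=∅; C=[SEL]; D=∅⟩
t=14: ⟨S=∅; E=∅; C=[((λu. ((λv. v) u)) -4)]; D=∅⟩
t=15: ⟨S=∅; E=∅; C=[-4 :: (λu. ((λv. v) u)) :: AP]; D=∅⟩
t=16: ⟨S=[-4]; E=∅; C=[(λu. ((λv. v) u)) :: AP]; D=∅⟩
t=17: ⟨S=[clo(λu. ((λv. v) u), ∅) :: -4]; E=∅; C=[AP]; D=∅⟩
t=18: ⟨S=∅; E={u↦-4}; C=[((λv. v) u)]; D=[(∅, ∅, ∅)]⟩
t=19: ⟨S=∅; E={u↦-4}; C=[u :: (λv. v) :: AP]; D=[(∅, ∅, ∅)]⟩
t=20: ⟨S=[-4]; E={u↦-4}; C=[(λv. v) :: AP]; D=[(∅, ∅, ∅)]⟩
t=21: ⟨S=[clo(λv. v, {u↦-4}) :: -4]; E={u↦-4}; C=[AP]; D=[(∅, ∅, ∅)]⟩
t=22: ⟨S=∅; E={v↦-4, u↦-4}; C=[v]; D=[(∅, {u↦-4}, ∅) :: (∅, ∅, ∅)]⟩
t=23: ⟨S=[-4]; E={v↦-4, u↦-4}; C=∅; D=[(∅, {u↦-4}, ∅) :: (∅, ∅, ∅)]⟩
t=24: ⟨S=[-4]; E={u↦-4}; C=∅; D=[(∅, ∅, ∅)]⟩
t=25: ⟨S=[-4]; E=∅; C=∅; D=∅⟩
→ final value -4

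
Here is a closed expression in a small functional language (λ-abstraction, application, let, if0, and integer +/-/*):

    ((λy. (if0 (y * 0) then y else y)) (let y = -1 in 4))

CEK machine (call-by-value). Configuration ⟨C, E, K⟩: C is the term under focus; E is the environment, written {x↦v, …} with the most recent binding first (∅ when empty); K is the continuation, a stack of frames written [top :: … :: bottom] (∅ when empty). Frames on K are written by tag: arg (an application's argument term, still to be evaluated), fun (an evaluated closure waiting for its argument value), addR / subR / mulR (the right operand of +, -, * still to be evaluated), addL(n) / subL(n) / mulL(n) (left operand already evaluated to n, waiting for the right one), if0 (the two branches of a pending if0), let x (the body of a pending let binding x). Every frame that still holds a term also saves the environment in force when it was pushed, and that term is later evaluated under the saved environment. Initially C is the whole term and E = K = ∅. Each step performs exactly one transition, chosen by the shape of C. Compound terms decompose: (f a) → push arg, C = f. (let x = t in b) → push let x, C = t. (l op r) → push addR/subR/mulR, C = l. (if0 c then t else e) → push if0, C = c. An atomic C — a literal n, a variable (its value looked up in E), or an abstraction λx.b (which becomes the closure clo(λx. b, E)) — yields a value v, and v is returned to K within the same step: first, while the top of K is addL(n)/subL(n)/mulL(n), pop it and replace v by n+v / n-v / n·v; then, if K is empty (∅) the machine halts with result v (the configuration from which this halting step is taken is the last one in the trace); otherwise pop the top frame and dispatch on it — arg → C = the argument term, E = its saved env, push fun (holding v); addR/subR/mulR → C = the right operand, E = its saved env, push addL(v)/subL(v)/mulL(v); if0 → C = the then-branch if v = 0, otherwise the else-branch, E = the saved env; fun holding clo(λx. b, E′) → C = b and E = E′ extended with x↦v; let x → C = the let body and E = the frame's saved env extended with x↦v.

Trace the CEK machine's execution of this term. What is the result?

[0] ⟨C=((λy. (if0 (y * 0) then y else y)) (let y = -1 in 4)); E=∅; K=∅⟩
[1] ⟨C=(λy. (if0 (y * 0) then y else y)); E=∅; K=[arg]⟩
[2] ⟨C=(let y = -1 in 4); E=∅; K=[fun]⟩
[3] ⟨C=-1; E=∅; K=[let y :: fun]⟩
[4] ⟨C=4; E={y↦-1}; K=[fun]⟩
[5] ⟨C=(if0 (y * 0) then y else y); E={y↦4}; K=∅⟩
[6] ⟨C=(y * 0); E={y↦4}; K=[if0]⟩
[7] ⟨C=y; E={y↦4}; K=[mulR :: if0]⟩
[8] ⟨C=0; E={y↦4}; K=[mulL(4) :: if0]⟩
[9] ⟨C=y; E={y↦4}; K=∅⟩
→ final value 4

Answer: 4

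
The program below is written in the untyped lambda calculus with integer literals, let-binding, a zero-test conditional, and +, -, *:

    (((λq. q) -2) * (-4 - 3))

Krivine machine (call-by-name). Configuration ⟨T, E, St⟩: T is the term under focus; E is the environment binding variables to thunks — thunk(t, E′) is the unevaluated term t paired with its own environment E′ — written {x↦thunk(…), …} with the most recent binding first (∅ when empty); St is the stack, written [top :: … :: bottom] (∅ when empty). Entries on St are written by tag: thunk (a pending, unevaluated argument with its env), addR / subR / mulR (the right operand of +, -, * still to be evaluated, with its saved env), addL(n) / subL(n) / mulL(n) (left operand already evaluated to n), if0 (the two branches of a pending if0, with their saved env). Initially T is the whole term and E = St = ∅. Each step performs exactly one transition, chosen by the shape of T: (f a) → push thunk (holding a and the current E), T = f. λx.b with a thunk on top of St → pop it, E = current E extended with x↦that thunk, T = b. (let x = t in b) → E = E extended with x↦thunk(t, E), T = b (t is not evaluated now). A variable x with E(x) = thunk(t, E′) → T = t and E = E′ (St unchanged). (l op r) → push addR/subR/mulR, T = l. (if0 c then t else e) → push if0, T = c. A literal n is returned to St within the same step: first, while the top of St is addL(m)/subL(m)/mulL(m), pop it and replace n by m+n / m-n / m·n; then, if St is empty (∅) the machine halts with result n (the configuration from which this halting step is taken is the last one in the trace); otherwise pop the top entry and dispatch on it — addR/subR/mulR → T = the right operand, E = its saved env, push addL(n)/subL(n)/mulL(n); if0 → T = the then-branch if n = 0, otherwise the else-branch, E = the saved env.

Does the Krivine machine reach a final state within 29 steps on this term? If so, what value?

Answer: 14

Execution trace:
[0] <T=(((λq. q) -2) * (-4 - 3)), E=∅, St=∅>
[1] <T=((λq. q) -2), E=∅, St=[mulR]>
[2] <T=(λq. q), E=∅, St=[thunk :: mulR]>
[3] <T=q, E={q↦thunk(-2, ∅)}, St=[mulR]>
[4] <T=-2, E=∅, St=[mulR]>
[5] <T=(-4 - 3), E=∅, St=[mulL(-2)]>
[6] <T=-4, E=∅, St=[subR :: mulL(-2)]>
[7] <T=3, E=∅, St=[subL(-4) :: mulL(-2)]>
→ final value 14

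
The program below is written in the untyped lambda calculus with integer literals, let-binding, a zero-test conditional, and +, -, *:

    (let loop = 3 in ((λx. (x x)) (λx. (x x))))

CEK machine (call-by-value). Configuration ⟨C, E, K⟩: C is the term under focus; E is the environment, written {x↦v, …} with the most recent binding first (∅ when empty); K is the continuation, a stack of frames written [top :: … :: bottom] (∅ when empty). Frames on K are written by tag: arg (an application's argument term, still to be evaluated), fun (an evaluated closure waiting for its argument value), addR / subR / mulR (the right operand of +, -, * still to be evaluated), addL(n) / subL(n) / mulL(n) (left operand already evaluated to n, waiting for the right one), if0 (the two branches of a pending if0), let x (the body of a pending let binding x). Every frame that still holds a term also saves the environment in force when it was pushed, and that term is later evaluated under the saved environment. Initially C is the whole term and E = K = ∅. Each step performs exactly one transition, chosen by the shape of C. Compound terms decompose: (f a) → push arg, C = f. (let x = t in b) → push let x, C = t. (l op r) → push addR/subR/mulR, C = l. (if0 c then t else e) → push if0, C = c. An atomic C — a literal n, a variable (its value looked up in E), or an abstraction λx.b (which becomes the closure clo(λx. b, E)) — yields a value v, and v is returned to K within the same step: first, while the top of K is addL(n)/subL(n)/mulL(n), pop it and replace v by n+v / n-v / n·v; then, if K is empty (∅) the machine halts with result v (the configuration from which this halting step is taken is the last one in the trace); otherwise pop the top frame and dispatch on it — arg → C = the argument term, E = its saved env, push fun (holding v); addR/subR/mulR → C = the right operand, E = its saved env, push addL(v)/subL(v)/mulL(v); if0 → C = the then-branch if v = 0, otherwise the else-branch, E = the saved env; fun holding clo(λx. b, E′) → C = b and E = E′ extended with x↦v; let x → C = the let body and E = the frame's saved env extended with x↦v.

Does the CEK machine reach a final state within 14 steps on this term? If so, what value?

Answer: DIVERGES (no final state within 14 steps)

Execution trace:
[0] [C=(let loop = 3 in ((λx. (x x)) (λx. (x x)))) | E=∅ | K=∅]
[1] [C=3 | E=∅ | K=[let loop]]
[2] [C=((λx. (x x)) (λx. (x x))) | E={loop↦3} | K=∅]
[3] [C=(λx. (x x)) | E={loop↦3} | K=[arg]]
[4] [C=(λx. (x x)) | E={loop↦3} | K=[fun]]
[5] [C=(x x) | E={x↦clo(λx. (x x), {loop↦3}), loop↦3} | K=∅]
[6] [C=x | E={x↦clo(λx. (x x), {loop↦3}), loop↦3} | K=[arg]]
[7] [C=x | E={x↦clo(λx. (x x), {loop↦3}), loop↦3} | K=[fun]]
… configuration repeats with period 3 (steps 5–7 recur indefinitely) …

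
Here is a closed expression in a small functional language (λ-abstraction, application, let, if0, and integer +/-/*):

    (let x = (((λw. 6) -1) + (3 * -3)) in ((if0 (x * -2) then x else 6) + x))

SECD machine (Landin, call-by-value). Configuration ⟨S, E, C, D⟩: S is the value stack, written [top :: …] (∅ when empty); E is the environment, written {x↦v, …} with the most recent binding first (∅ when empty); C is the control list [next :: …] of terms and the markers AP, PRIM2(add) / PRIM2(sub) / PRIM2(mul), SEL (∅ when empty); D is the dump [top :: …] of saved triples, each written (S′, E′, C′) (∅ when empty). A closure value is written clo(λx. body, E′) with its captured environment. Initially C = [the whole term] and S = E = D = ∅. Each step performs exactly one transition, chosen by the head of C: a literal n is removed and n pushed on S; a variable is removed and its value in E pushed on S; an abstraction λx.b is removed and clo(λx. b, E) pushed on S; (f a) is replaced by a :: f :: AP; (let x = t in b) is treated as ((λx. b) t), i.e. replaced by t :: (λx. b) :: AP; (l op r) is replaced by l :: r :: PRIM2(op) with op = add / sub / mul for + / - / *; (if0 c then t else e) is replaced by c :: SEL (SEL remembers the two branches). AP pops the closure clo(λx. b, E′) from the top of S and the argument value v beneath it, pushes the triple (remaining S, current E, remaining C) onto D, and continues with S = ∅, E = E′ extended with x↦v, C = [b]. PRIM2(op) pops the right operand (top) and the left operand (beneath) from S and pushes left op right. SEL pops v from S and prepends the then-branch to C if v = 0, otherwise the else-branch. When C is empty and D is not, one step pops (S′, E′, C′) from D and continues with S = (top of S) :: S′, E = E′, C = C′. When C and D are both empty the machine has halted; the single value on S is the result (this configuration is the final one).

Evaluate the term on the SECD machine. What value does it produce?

0. [S=∅ | E=∅ | C=[(let x = (((λw. 6) -1) + (3 * -3)) in ((if0 (x * -2) then x else 6) + x))] | D=∅]
1. [S=∅ | E=∅ | C=[(((λw. 6) -1) + (3 * -3)) :: (λx. ((if0 (x * -2) then x else 6) + x)) :: AP] | D=∅]
2. [S=∅ | E=∅ | C=[((λw. 6) -1) :: (3 * -3) :: PRIM2(add) :: (λx. ((if0 (x * -2) then x else 6) + x)) :: AP] | D=∅]
3. [S=∅ | E=∅ | C=[-1 :: (λw. 6) :: AP :: (3 * -3) :: PRIM2(add) :: (λx. ((if0 (x * -2) then x else 6) + x)) :: AP] | D=∅]
4. [S=[-1] | E=∅ | C=[(λw. 6) :: AP :: (3 * -3) :: PRIM2(add) :: (λx. ((if0 (x * -2) then x else 6) + x)) :: AP] | D=∅]
5. [S=[clo(λw. 6, ∅) :: -1] | E=∅ | C=[AP :: (3 * -3) :: PRIM2(add) :: (λx. ((if0 (x * -2) then x else 6) + x)) :: AP] | D=∅]
6. [S=∅ | E={w↦-1} | C=[6] | D=[(∅, ∅, [(3 * -3) :: PRIM2(add) :: (λx. ((if0 (x * -2) then x else 6) + x)) :: AP])]]
7. [S=[6] | E={w↦-1} | C=∅ | D=[(∅, ∅, [(3 * -3) :: PRIM2(add) :: (λx. ((if0 (x * -2) then x else 6) + x)) :: AP])]]
8. [S=[6] | E=∅ | C=[(3 * -3) :: PRIM2(add) :: (λx. ((if0 (x * -2) then x else 6) + x)) :: AP] | D=∅]
9. [S=[6] | E=∅ | C=[3 :: -3 :: PRIM2(mul) :: PRIM2(add) :: (λx. ((if0 (x * -2) then x else 6) + x)) :: AP] | D=∅]
10. [S=[3 :: 6] | E=∅ | C=[-3 :: PRIM2(mul) :: PRIM2(add) :: (λx. ((if0 (x * -2) then x else 6) + x)) :: AP] | D=∅]
11. [S=[-3 :: 3 :: 6] | E=∅ | C=[PRIM2(mul) :: PRIM2(add) :: (λx. ((if0 (x * -2) then x else 6) + x)) :: AP] | D=∅]
12. [S=[-9 :: 6] | E=∅ | C=[PRIM2(add) :: (λx. ((if0 (x * -2) then x else 6) + x)) :: AP] | D=∅]
13. [S=[-3] | E=∅ | C=[(λx. ((if0 (x * -2) then x else 6) + x)) :: AP] | D=∅]
14. [S=[clo(λx. ((if0 (x * -2) then x else 6) + x), ∅) :: -3] | E=∅ | C=[AP] | D=∅]
15. [S=∅ | E={x↦-3} | C=[((if0 (x * -2) then x else 6) + x)] | D=[(∅, ∅, ∅)]]
16. [S=∅ | E={x↦-3} | C=[(if0 (x * -2) then x else 6) :: x :: PRIM2(add)] | D=[(∅, ∅, ∅)]]
17. [S=∅ | E={x↦-3} | C=[(x * -2) :: SEL :: x :: PRIM2(add)] | D=[(∅, ∅, ∅)]]
18. [S=∅ | E={x↦-3} | C=[x :: -2 :: PRIM2(mul) :: SEL :: x :: PRIM2(add)] | D=[(∅, ∅, ∅)]]
19. [S=[-3] | E={x↦-3} | C=[-2 :: PRIM2(mul) :: SEL :: x :: PRIM2(add)] | D=[(∅, ∅, ∅)]]
20. [S=[-2 :: -3] | E={x↦-3} | C=[PRIM2(mul) :: SEL :: x :: PRIM2(add)] | D=[(∅, ∅, ∅)]]
21. [S=[6] | E={x↦-3} | C=[SEL :: x :: PRIM2(add)] | D=[(∅, ∅, ∅)]]
22. [S=∅ | E={x↦-3} | C=[6 :: x :: PRIM2(add)] | D=[(∅, ∅, ∅)]]
23. [S=[6] | E={x↦-3} | C=[x :: PRIM2(add)] | D=[(∅, ∅, ∅)]]
24. [S=[-3 :: 6] | E={x↦-3} | C=[PRIM2(add)] | D=[(∅, ∅, ∅)]]
25. [S=[3] | E={x↦-3} | C=∅ | D=[(∅, ∅, ∅)]]
26. [S=[3] | E=∅ | C=∅ | D=∅]
→ final value 3

Answer: 3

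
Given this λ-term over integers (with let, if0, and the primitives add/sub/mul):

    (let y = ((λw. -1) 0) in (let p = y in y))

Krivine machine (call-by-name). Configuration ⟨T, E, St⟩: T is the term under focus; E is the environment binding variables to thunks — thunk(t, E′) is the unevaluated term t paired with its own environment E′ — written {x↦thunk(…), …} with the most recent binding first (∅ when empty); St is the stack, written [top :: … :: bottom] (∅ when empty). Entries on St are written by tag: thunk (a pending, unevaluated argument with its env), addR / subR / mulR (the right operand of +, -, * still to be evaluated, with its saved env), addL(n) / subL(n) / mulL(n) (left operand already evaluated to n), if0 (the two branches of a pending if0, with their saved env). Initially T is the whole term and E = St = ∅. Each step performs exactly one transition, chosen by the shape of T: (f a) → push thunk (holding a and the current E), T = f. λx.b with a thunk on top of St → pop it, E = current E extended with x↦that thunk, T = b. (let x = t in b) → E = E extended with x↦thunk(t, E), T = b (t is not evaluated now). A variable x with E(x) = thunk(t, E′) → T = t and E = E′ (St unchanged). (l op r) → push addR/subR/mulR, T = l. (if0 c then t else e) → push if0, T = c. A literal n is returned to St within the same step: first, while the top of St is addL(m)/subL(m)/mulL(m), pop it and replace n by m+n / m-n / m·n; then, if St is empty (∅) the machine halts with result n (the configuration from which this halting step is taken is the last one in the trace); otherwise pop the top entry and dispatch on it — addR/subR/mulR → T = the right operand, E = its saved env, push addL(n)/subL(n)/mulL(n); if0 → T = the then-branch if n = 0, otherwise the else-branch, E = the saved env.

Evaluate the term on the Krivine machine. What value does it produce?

Answer: -1

Derivation:
t=0: ⟨T=(let y = ((λw. -1) 0) in (let p = y in y)); E=∅; St=∅⟩
t=1: ⟨T=(let p = y in y); E={y↦thunk(((λw. -1) 0), ∅)}; St=∅⟩
t=2: ⟨T=y; E={p↦thunk(y, {y↦thunk(((λw. -1) 0), ∅)}), y↦thunk(((λw. -1) 0), ∅)}; St=∅⟩
t=3: ⟨T=((λw. -1) 0); E=∅; St=∅⟩
t=4: ⟨T=(λw. -1); E=∅; St=[thunk]⟩
t=5: ⟨T=-1; E={w↦thunk(0, ∅)}; St=∅⟩
→ final value -1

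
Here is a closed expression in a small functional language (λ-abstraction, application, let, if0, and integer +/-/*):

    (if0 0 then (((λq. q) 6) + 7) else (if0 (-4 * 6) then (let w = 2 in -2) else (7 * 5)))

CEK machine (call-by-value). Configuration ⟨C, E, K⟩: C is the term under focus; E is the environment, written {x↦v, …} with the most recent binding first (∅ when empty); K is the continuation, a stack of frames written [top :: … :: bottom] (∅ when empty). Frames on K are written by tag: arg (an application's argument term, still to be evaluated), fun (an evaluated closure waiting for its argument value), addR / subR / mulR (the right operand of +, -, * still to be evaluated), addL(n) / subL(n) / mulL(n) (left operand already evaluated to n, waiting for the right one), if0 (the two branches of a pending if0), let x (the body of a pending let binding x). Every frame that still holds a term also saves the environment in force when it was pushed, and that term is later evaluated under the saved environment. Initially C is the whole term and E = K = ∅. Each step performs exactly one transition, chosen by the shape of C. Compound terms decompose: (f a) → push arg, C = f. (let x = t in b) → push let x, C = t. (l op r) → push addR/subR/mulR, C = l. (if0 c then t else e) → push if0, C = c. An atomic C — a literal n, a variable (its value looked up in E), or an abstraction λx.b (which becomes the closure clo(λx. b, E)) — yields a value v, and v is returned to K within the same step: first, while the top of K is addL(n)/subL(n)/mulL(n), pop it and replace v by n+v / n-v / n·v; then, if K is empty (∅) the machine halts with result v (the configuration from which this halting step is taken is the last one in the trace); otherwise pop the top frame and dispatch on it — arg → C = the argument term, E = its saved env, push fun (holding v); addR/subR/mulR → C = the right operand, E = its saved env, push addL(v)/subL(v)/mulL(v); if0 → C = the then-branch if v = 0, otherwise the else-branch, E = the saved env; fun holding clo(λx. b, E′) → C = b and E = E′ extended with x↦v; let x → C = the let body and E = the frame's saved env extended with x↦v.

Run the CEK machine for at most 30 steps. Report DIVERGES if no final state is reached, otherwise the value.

t=0: <C=(if0 0 then (((λq. q) 6) + 7) else (if0 (-4 * 6) then (let w = 2 in -2) else (7 * 5))), E=∅, K=∅>
t=1: <C=0, E=∅, K=[if0]>
t=2: <C=(((λq. q) 6) + 7), E=∅, K=∅>
t=3: <C=((λq. q) 6), E=∅, K=[addR]>
t=4: <C=(λq. q), E=∅, K=[arg :: addR]>
t=5: <C=6, E=∅, K=[fun :: addR]>
t=6: <C=q, E={q↦6}, K=[addR]>
t=7: <C=7, E=∅, K=[addL(6)]>
→ final value 13

Answer: 13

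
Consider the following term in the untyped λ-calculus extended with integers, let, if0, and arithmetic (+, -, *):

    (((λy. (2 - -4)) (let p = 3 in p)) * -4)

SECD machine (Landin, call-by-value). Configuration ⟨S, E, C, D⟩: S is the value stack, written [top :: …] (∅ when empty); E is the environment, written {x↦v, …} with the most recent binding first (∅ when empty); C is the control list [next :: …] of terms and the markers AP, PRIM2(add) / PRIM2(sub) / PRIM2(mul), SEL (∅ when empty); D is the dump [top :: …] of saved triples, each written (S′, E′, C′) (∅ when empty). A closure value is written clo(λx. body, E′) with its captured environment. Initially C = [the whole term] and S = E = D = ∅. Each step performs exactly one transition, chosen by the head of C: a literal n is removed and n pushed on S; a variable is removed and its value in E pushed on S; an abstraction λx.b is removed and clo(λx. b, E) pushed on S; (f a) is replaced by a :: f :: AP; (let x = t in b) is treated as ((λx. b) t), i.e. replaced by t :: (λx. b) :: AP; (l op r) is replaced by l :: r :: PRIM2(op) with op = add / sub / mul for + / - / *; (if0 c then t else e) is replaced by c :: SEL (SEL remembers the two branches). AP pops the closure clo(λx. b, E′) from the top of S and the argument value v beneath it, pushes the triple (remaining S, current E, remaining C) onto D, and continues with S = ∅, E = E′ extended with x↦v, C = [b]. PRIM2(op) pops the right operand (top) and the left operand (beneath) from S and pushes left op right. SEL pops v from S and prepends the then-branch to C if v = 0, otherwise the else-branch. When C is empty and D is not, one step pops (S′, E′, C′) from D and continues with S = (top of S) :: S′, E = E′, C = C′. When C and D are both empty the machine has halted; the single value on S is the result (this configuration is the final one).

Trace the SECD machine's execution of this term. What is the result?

0. <S=∅, E=∅, C=[(((λy. (2 - -4)) (let p = 3 in p)) * -4)], D=∅>
1. <S=∅, E=∅, C=[((λy. (2 - -4)) (let p = 3 in p)) :: -4 :: PRIM2(mul)], D=∅>
2. <S=∅, E=∅, C=[(let p = 3 in p) :: (λy. (2 - -4)) :: AP :: -4 :: PRIM2(mul)], D=∅>
3. <S=∅, E=∅, C=[3 :: (λp. p) :: AP :: (λy. (2 - -4)) :: AP :: -4 :: PRIM2(mul)], D=∅>
4. <S=[3], E=∅, C=[(λp. p) :: AP :: (λy. (2 - -4)) :: AP :: -4 :: PRIM2(mul)], D=∅>
5. <S=[clo(λp. p, ∅) :: 3], E=∅, C=[AP :: (λy. (2 - -4)) :: AP :: -4 :: PRIM2(mul)], D=∅>
6. <S=∅, E={p↦3}, C=[p], D=[(∅, ∅, [(λy. (2 - -4)) :: AP :: -4 :: PRIM2(mul)])]>
7. <S=[3], E={p↦3}, C=∅, D=[(∅, ∅, [(λy. (2 - -4)) :: AP :: -4 :: PRIM2(mul)])]>
8. <S=[3], E=∅, C=[(λy. (2 - -4)) :: AP :: -4 :: PRIM2(mul)], D=∅>
9. <S=[clo(λy. (2 - -4), ∅) :: 3], E=∅, C=[AP :: -4 :: PRIM2(mul)], D=∅>
10. <S=∅, E={y↦3}, C=[(2 - -4)], D=[(∅, ∅, [-4 :: PRIM2(mul)])]>
11. <S=∅, E={y↦3}, C=[2 :: -4 :: PRIM2(sub)], D=[(∅, ∅, [-4 :: PRIM2(mul)])]>
12. <S=[2], E={y↦3}, C=[-4 :: PRIM2(sub)], D=[(∅, ∅, [-4 :: PRIM2(mul)])]>
13. <S=[-4 :: 2], E={y↦3}, C=[PRIM2(sub)], D=[(∅, ∅, [-4 :: PRIM2(mul)])]>
14. <S=[6], E={y↦3}, C=∅, D=[(∅, ∅, [-4 :: PRIM2(mul)])]>
15. <S=[6], E=∅, C=[-4 :: PRIM2(mul)], D=∅>
16. <S=[-4 :: 6], E=∅, C=[PRIM2(mul)], D=∅>
17. <S=[-24], E=∅, C=∅, D=∅>
→ final value -24

Answer: -24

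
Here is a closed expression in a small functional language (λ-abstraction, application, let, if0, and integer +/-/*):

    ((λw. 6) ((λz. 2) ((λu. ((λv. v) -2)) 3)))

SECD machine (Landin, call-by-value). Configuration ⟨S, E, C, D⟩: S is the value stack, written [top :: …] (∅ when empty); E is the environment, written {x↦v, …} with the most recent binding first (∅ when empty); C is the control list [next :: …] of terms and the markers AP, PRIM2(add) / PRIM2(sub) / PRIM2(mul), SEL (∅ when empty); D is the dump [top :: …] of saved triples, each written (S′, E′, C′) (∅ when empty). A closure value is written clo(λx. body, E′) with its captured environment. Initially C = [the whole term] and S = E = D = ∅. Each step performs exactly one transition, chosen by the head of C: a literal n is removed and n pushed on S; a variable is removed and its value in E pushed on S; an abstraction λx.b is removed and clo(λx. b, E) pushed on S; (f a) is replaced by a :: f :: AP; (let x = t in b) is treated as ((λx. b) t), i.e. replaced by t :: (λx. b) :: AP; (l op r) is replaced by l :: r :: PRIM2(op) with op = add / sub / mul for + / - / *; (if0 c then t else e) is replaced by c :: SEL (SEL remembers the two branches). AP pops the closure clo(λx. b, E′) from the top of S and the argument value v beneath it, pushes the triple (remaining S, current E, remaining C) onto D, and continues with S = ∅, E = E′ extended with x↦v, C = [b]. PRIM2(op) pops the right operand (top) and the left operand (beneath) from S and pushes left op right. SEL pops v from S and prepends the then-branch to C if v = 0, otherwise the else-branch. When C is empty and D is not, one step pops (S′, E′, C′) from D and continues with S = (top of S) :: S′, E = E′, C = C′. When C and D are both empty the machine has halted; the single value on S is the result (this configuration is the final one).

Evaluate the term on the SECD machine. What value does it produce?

step 0: [S=∅ | E=∅ | C=[((λw. 6) ((λz. 2) ((λu. ((λv. v) -2)) 3)))] | D=∅]
step 1: [S=∅ | E=∅ | C=[((λz. 2) ((λu. ((λv. v) -2)) 3)) :: (λw. 6) :: AP] | D=∅]
step 2: [S=∅ | E=∅ | C=[((λu. ((λv. v) -2)) 3) :: (λz. 2) :: AP :: (λw. 6) :: AP] | D=∅]
step 3: [S=∅ | E=∅ | C=[3 :: (λu. ((λv. v) -2)) :: AP :: (λz. 2) :: AP :: (λw. 6) :: AP] | D=∅]
step 4: [S=[3] | E=∅ | C=[(λu. ((λv. v) -2)) :: AP :: (λz. 2) :: AP :: (λw. 6) :: AP] | D=∅]
step 5: [S=[clo(λu. ((λv. v) -2), ∅) :: 3] | E=∅ | C=[AP :: (λz. 2) :: AP :: (λw. 6) :: AP] | D=∅]
step 6: [S=∅ | E={u↦3} | C=[((λv. v) -2)] | D=[(∅, ∅, [(λz. 2) :: AP :: (λw. 6) :: AP])]]
step 7: [S=∅ | E={u↦3} | C=[-2 :: (λv. v) :: AP] | D=[(∅, ∅, [(λz. 2) :: AP :: (λw. 6) :: AP])]]
step 8: [S=[-2] | E={u↦3} | C=[(λv. v) :: AP] | D=[(∅, ∅, [(λz. 2) :: AP :: (λw. 6) :: AP])]]
step 9: [S=[clo(λv. v, {u↦3}) :: -2] | E={u↦3} | C=[AP] | D=[(∅, ∅, [(λz. 2) :: AP :: (λw. 6) :: AP])]]
step 10: [S=∅ | E={v↦-2, u↦3} | C=[v] | D=[(∅, {u↦3}, ∅) :: (∅, ∅, [(λz. 2) :: AP :: (λw. 6) :: AP])]]
step 11: [S=[-2] | E={v↦-2, u↦3} | C=∅ | D=[(∅, {u↦3}, ∅) :: (∅, ∅, [(λz. 2) :: AP :: (λw. 6) :: AP])]]
step 12: [S=[-2] | E={u↦3} | C=∅ | D=[(∅, ∅, [(λz. 2) :: AP :: (λw. 6) :: AP])]]
step 13: [S=[-2] | E=∅ | C=[(λz. 2) :: AP :: (λw. 6) :: AP] | D=∅]
step 14: [S=[clo(λz. 2, ∅) :: -2] | E=∅ | C=[AP :: (λw. 6) :: AP] | D=∅]
step 15: [S=∅ | E={z↦-2} | C=[2] | D=[(∅, ∅, [(λw. 6) :: AP])]]
step 16: [S=[2] | E={z↦-2} | C=∅ | D=[(∅, ∅, [(λw. 6) :: AP])]]
step 17: [S=[2] | E=∅ | C=[(λw. 6) :: AP] | D=∅]
step 18: [S=[clo(λw. 6, ∅) :: 2] | E=∅ | C=[AP] | D=∅]
step 19: [S=∅ | E={w↦2} | C=[6] | D=[(∅, ∅, ∅)]]
step 20: [S=[6] | E={w↦2} | C=∅ | D=[(∅, ∅, ∅)]]
step 21: [S=[6] | E=∅ | C=∅ | D=∅]
→ final value 6

Answer: 6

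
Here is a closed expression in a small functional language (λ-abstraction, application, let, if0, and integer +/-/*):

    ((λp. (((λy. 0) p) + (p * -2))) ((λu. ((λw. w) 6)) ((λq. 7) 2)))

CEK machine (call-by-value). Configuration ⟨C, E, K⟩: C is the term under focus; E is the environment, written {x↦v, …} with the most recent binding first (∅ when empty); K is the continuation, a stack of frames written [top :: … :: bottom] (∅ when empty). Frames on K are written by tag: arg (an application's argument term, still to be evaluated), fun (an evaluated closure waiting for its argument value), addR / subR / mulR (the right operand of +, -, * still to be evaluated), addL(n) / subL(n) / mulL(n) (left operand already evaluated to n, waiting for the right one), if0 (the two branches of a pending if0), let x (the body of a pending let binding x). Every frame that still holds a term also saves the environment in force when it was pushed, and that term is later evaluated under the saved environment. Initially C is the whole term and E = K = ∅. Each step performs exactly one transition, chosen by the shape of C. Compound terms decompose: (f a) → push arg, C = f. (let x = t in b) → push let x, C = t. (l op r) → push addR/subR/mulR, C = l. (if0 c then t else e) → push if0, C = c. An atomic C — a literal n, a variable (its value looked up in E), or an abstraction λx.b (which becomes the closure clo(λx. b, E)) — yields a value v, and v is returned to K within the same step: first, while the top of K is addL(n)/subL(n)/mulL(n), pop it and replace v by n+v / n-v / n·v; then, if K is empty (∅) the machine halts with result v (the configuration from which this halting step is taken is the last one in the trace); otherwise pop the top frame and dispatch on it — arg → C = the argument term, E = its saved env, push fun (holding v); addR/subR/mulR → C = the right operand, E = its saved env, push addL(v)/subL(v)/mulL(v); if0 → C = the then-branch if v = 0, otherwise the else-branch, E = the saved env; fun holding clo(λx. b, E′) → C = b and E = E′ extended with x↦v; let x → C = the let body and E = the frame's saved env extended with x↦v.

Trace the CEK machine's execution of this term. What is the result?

[0] <C=((λp. (((λy. 0) p) + (p * -2))) ((λu. ((λw. w) 6)) ((λq. 7) 2))), E=∅, K=∅>
[1] <C=(λp. (((λy. 0) p) + (p * -2))), E=∅, K=[arg]>
[2] <C=((λu. ((λw. w) 6)) ((λq. 7) 2)), E=∅, K=[fun]>
[3] <C=(λu. ((λw. w) 6)), E=∅, K=[arg :: fun]>
[4] <C=((λq. 7) 2), E=∅, K=[fun :: fun]>
[5] <C=(λq. 7), E=∅, K=[arg :: fun :: fun]>
[6] <C=2, E=∅, K=[fun :: fun :: fun]>
[7] <C=7, E={q↦2}, K=[fun :: fun]>
[8] <C=((λw. w) 6), E={u↦7}, K=[fun]>
[9] <C=(λw. w), E={u↦7}, K=[arg :: fun]>
[10] <C=6, E={u↦7}, K=[fun :: fun]>
[11] <C=w, E={w↦6, u↦7}, K=[fun]>
[12] <C=(((λy. 0) p) + (p * -2)), E={p↦6}, K=∅>
[13] <C=((λy. 0) p), E={p↦6}, K=[addR]>
[14] <C=(λy. 0), E={p↦6}, K=[arg :: addR]>
[15] <C=p, E={p↦6}, K=[fun :: addR]>
[16] <C=0, E={y↦6, p↦6}, K=[addR]>
[17] <C=(p * -2), E={p↦6}, K=[addL(0)]>
[18] <C=p, E={p↦6}, K=[mulR :: addL(0)]>
[19] <C=-2, E={p↦6}, K=[mulL(6) :: addL(0)]>
→ final value -12

Answer: -12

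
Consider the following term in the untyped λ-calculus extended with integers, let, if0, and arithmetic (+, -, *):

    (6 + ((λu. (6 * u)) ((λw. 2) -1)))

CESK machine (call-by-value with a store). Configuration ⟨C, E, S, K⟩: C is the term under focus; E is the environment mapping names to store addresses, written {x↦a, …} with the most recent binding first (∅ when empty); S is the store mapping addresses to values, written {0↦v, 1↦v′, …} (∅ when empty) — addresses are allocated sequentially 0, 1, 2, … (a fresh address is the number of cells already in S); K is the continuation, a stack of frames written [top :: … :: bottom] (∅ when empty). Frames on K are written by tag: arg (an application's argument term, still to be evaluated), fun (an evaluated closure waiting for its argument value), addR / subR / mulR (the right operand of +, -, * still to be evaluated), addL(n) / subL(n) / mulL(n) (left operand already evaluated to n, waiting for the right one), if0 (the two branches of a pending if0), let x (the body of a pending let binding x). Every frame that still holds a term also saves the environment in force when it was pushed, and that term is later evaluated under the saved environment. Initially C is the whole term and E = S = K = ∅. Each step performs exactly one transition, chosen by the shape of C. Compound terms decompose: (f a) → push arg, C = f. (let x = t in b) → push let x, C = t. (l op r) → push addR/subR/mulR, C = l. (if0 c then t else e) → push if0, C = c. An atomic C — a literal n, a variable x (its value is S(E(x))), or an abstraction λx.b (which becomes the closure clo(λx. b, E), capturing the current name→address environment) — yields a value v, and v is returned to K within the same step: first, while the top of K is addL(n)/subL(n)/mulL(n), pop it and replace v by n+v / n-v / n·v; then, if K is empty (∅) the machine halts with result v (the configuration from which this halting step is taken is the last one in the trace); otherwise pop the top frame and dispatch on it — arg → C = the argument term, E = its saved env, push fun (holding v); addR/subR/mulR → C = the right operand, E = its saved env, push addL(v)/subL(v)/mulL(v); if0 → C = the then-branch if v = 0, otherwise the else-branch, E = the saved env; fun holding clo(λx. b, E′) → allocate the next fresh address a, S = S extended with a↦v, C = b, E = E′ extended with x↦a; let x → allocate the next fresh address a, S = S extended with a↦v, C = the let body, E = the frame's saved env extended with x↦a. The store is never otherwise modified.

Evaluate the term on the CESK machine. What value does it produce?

Answer: 18

Machine steps:
[0] <C=(6 + ((λu. (6 * u)) ((λw. 2) -1))), E=∅, S=∅, K=∅>
[1] <C=6, E=∅, S=∅, K=[addR]>
[2] <C=((λu. (6 * u)) ((λw. 2) -1)), E=∅, S=∅, K=[addL(6)]>
[3] <C=(λu. (6 * u)), E=∅, S=∅, K=[arg :: addL(6)]>
[4] <C=((λw. 2) -1), E=∅, S=∅, K=[fun :: addL(6)]>
[5] <C=(λw. 2), E=∅, S=∅, K=[arg :: fun :: addL(6)]>
[6] <C=-1, E=∅, S=∅, K=[fun :: fun :: addL(6)]>
[7] <C=2, E={w↦0}, S={0↦-1}, K=[fun :: addL(6)]>
[8] <C=(6 * u), E={u↦1}, S={0↦-1, 1↦2}, K=[addL(6)]>
[9] <C=6, E={u↦1}, S={0↦-1, 1↦2}, K=[mulR :: addL(6)]>
[10] <C=u, E={u↦1}, S={0↦-1, 1↦2}, K=[mulL(6) :: addL(6)]>
→ final value 18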